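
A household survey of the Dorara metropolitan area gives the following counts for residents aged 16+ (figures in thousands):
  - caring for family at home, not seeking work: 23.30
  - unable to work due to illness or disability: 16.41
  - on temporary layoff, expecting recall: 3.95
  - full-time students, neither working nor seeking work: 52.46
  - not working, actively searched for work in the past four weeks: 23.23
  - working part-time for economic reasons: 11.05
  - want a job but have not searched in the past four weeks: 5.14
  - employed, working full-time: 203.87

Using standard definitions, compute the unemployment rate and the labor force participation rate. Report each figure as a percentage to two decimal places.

Unemployment rate ≈ 11.23%; labor force participation rate ≈ 71.33%.

Employed = 11.05 + 203.87 = 214.92 thousand (anyone who worked, including part-time for economic reasons, counts as employed).
Unemployed = 3.95 + 23.23 = 27.18 thousand (jobless and actively searching, or on temporary layoff).
Labor force = 214.92 + 27.18 = 242.10 thousand.
Not in labor force = 23.30 + 16.41 + 52.46 + 5.14 = 97.31 thousand (those not working and not actively searching are outside the labor force — including those who want a job but have given up searching).
Civilian working-age population = 242.10 + 97.31 = 339.41 thousand.
Unemployment rate = 27.18 / 242.10 = 11.23%.
Labor force participation rate = 242.10 / 339.41 = 71.33%.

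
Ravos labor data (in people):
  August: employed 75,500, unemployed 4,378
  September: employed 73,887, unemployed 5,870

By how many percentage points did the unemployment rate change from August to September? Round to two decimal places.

August: labor force = 75,500 + 4,378 = 79,878; u = 4,378/79,878 = 5.48%.
September: labor force = 73,887 + 5,870 = 79,757; u = 5,870/79,757 = 7.36%.
Change = 7.36% − 5.48% = +1.88 pp.

The unemployment rate changed by +1.88 percentage points.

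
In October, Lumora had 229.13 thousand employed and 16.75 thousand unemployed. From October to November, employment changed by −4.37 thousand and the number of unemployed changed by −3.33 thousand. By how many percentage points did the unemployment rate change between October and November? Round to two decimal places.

The unemployment rate changed by −1.18 percentage points.

October: labor force = 229.13 + 16.75 = 245.88; u = 16.75/245.88 = 6.81%.
November: labor force = 224.76 + 13.42 = 238.18; u = 13.42/238.18 = 5.63%.
Change = 5.63% − 6.81% = −1.18 pp.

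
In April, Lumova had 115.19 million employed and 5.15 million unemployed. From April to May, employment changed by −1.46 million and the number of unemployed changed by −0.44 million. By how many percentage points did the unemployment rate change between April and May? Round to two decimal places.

April: labor force = 115.19 + 5.15 = 120.34; u = 5.15/120.34 = 4.28%.
May: labor force = 113.73 + 4.71 = 118.44; u = 4.71/118.44 = 3.98%.
Change = 3.98% − 4.28% = −0.30 pp.

The unemployment rate changed by −0.30 percentage points.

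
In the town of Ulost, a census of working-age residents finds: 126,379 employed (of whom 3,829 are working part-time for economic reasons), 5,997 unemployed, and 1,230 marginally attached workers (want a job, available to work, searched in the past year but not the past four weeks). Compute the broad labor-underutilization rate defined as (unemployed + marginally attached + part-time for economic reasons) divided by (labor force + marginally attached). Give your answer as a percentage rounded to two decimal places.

Broad underutilization rate ≈ 8.28%.

Labor force = 126,379 + 5,997 = 132,376.
Numerator = 5,997 + 1,230 + 3,829 = 11,056.
Denominator = 132,376 + 1,230 = 133,606.
Broad rate = 11,056 / 133,606 = 8.28%.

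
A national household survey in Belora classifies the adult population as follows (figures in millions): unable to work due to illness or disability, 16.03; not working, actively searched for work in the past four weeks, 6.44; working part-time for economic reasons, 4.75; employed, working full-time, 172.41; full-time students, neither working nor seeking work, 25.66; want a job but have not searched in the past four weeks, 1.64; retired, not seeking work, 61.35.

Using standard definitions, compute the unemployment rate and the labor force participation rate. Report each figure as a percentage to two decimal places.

Unemployment rate ≈ 3.51%; labor force participation rate ≈ 63.69%.

Employed = 4.75 + 172.41 = 177.16 million (anyone who worked, including part-time for economic reasons, counts as employed).
Unemployed = 6.44 million.
Labor force = 177.16 + 6.44 = 183.60 million.
Not in labor force = 16.03 + 25.66 + 1.64 + 61.35 = 104.68 million (those not working and not actively searching are outside the labor force — including those who want a job but have given up searching).
Civilian working-age population = 183.60 + 104.68 = 288.28 million.
Unemployment rate = 6.44 / 183.60 = 3.51%.
Labor force participation rate = 183.60 / 288.28 = 63.69%.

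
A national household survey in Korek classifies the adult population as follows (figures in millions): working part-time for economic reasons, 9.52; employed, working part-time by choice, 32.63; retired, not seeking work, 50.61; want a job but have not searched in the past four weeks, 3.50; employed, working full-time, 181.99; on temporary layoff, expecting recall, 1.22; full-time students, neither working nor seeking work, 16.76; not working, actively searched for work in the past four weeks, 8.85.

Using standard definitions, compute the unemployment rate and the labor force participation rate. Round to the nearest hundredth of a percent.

Unemployment rate ≈ 4.30%; labor force participation rate ≈ 76.77%.

Employed = 9.52 + 32.63 + 181.99 = 224.14 million (anyone who worked, including part-time for economic reasons, counts as employed).
Unemployed = 1.22 + 8.85 = 10.07 million (jobless and actively searching, or on temporary layoff).
Labor force = 224.14 + 10.07 = 234.21 million.
Not in labor force = 50.61 + 3.50 + 16.76 = 70.87 million (those not working and not actively searching are outside the labor force — including those who want a job but have given up searching).
Civilian working-age population = 234.21 + 70.87 = 305.08 million.
Unemployment rate = 10.07 / 234.21 = 4.30%.
Labor force participation rate = 234.21 / 305.08 = 76.77%.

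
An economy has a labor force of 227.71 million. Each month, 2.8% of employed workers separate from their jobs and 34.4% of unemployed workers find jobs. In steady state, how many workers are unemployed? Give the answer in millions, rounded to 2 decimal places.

About 17.14 million are unemployed in steady state.

Steady-state unemployment rate u* = s/(s+f) = 2.8/(2.8+34.4) = 0.075269.
Unemployed = u* × labor force = 0.075269 × 227.71 ≈ 17.14 million.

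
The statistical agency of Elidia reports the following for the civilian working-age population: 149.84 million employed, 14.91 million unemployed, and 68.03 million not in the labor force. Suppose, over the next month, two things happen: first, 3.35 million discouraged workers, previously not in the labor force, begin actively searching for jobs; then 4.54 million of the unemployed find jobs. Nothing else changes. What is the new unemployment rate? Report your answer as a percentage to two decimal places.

New unemployment rate ≈ 8.16%.

Initially, labor force = 149.84 + 14.91 = 164.75 million, so u = 14.91/164.75 = 9.05%.
After the first change, unemployed and labor force both rise by 3.35 → E = 149.84, U = 18.26, labor force = 168.10 million.
After the second change, unemployed falls and employed rises by 4.54; labor force unchanged → E = 154.38, U = 13.72, labor force = 168.10 million.
New unemployment rate = 13.72 / 168.10 = 8.16%.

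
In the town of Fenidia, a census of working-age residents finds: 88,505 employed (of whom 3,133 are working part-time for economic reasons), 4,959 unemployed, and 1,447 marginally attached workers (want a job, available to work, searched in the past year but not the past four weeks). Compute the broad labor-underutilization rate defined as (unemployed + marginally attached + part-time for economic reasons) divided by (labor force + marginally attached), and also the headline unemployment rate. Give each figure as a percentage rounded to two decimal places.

Broad underutilization rate ≈ 10.05%; headline unemployment rate ≈ 5.31%.

Labor force = 88,505 + 4,959 = 93,464.
Numerator = 4,959 + 1,447 + 3,133 = 9,539.
Denominator = 93,464 + 1,447 = 94,911.
Broad rate = 9,539 / 94,911 = 10.05%.
Headline unemployment rate = 4,959 / 93,464 = 5.31%.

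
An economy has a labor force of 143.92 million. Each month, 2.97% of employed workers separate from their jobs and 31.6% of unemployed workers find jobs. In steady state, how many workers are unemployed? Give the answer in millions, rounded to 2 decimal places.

About 12.36 million are unemployed in steady state.

Steady-state unemployment rate u* = s/(s+f) = 2.97/(2.97+31.6) = 0.085913.
Unemployed = u* × labor force = 0.085913 × 143.92 ≈ 12.36 million.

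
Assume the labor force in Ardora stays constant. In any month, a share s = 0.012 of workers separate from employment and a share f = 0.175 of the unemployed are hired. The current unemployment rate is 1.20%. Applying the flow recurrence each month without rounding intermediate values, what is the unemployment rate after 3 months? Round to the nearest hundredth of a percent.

Unemployment rate after three months ≈ 3.61%.

With a fixed labor force, u_{t+1} = u_t + s·(1−u_t) − f·u_t = u_t·(1−s−f) + s.
Here 1−s−f = 0.813 and s = 0.012.
u_1 = 0.012000 × 0.813 + 0.012 = 0.021756.
u_2 = 0.021756 × 0.813 + 0.012 = 0.029688.
u_3 = 0.029688 × 0.813 + 0.012 = 0.036136.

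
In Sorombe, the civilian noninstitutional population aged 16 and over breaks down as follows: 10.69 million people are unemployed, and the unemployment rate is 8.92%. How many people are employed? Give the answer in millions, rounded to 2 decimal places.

Labor force = U / u = 10.69 / 0.0892 ≈ 119.84 million.
Employed = labor force − unemployed = 119.84 − 10.69 = 109.15 million.

About 109.15 million are employed.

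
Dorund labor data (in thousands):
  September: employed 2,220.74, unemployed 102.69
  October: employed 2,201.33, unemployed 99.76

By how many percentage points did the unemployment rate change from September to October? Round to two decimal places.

September: labor force = 2,220.74 + 102.69 = 2,323.43; u = 102.69/2,323.43 = 4.42%.
October: labor force = 2,201.33 + 99.76 = 2,301.09; u = 99.76/2,301.09 = 4.34%.
Change = 4.34% − 4.42% = −0.08 pp.

The unemployment rate changed by −0.08 percentage points.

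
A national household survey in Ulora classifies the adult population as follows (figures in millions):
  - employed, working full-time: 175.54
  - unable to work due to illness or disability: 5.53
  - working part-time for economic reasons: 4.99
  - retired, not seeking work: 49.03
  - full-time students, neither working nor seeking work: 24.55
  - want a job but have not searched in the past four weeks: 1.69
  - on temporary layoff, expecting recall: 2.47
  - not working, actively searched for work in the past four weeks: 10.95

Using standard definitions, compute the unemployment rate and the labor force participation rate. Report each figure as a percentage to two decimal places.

Employed = 175.54 + 4.99 = 180.53 million (anyone who worked, including part-time for economic reasons, counts as employed).
Unemployed = 2.47 + 10.95 = 13.42 million (jobless and actively searching, or on temporary layoff).
Labor force = 180.53 + 13.42 = 193.95 million.
Not in labor force = 5.53 + 49.03 + 24.55 + 1.69 = 80.80 million (those not working and not actively searching are outside the labor force — including those who want a job but have given up searching).
Civilian working-age population = 193.95 + 80.80 = 274.75 million.
Unemployment rate = 13.42 / 193.95 = 6.92%.
Labor force participation rate = 193.95 / 274.75 = 70.59%.

Unemployment rate ≈ 6.92%; labor force participation rate ≈ 70.59%.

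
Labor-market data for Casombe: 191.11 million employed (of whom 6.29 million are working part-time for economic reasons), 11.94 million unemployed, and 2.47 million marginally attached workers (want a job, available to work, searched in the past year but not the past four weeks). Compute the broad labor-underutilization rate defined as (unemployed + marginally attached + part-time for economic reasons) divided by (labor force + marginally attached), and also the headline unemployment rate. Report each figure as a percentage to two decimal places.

Broad underutilization rate ≈ 10.07%; headline unemployment rate ≈ 5.88%.

Labor force = 191.11 + 11.94 = 203.05 million.
Numerator = 11.94 + 2.47 + 6.29 = 20.70 million.
Denominator = 203.05 + 2.47 = 205.52 million.
Broad rate = 20.70 / 205.52 = 10.07%.
Headline unemployment rate = 11.94 / 203.05 = 5.88%.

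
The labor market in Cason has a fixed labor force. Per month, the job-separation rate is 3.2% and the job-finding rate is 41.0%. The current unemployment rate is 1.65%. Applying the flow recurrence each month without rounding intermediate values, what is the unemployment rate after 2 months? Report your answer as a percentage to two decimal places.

Unemployment rate after two months ≈ 5.50%.

With a fixed labor force, u_{t+1} = u_t + s·(1−u_t) − f·u_t = u_t·(1−s−f) + s.
Here 1−s−f = 0.558 and s = 0.032.
u_1 = 0.016500 × 0.558 + 0.032 = 0.041207.
u_2 = 0.041207 × 0.558 + 0.032 = 0.054994.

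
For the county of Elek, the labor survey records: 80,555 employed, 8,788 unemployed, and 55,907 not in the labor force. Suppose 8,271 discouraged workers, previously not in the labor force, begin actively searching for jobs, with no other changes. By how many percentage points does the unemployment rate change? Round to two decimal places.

The unemployment rate changes by +7.64 percentage points.

Initially, labor force = 80,555 + 8,788 = 89,343, so u = 8,788/89,343 = 9.84%.
After the change, unemployed and labor force both rise by 8,271 → E = 80,555, U = 17,059, labor force = 97,614.
New unemployment rate = 17,059 / 97,614 = 17.48%.
Change = 17.48% − 9.84% = +7.64 percentage points.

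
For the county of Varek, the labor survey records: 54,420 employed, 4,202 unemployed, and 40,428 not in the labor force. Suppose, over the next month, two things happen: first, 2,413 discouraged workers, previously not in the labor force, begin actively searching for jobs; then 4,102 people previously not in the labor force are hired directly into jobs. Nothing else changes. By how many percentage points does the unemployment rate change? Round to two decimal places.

Initially, labor force = 54,420 + 4,202 = 58,622, so u = 4,202/58,622 = 7.17%.
After the first change, unemployed and labor force both rise by 2,413 → E = 54,420, U = 6,615, labor force = 61,035.
After the second change, employed and labor force both rise by 4,102; unemployed unchanged → E = 58,522, U = 6,615, labor force = 65,137.
New unemployment rate = 6,615 / 65,137 = 10.16%.
Change = 10.16% − 7.17% = +2.99 percentage points.

The unemployment rate changes by +2.99 percentage points.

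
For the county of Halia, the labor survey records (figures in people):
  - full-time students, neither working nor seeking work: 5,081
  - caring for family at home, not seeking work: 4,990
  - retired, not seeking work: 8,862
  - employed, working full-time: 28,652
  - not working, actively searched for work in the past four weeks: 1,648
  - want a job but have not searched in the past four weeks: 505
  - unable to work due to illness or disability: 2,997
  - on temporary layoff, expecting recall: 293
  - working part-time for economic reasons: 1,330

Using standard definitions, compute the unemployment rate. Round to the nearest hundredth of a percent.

Employed = 28,652 + 1,330 = 29,982 (anyone who worked, including part-time for economic reasons, counts as employed).
Unemployed = 1,648 + 293 = 1,941 (jobless and actively searching, or on temporary layoff).
Labor force = 29,982 + 1,941 = 31,923.
Unemployment rate = 1,941 / 31,923 = 6.08%.

Unemployment rate ≈ 6.08%.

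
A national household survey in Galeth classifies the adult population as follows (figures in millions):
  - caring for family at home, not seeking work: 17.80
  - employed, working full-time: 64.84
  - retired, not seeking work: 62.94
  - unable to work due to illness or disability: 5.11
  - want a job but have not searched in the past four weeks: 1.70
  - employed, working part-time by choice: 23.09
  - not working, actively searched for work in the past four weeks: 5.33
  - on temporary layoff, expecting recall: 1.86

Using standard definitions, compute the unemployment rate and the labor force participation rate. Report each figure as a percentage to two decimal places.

Employed = 64.84 + 23.09 = 87.93 million.
Unemployed = 5.33 + 1.86 = 7.19 million (jobless and actively searching, or on temporary layoff).
Labor force = 87.93 + 7.19 = 95.12 million.
Not in labor force = 17.80 + 62.94 + 5.11 + 1.70 = 87.55 million (those not working and not actively searching are outside the labor force — including those who want a job but have given up searching).
Civilian working-age population = 95.12 + 87.55 = 182.67 million.
Unemployment rate = 7.19 / 95.12 = 7.56%.
Labor force participation rate = 95.12 / 182.67 = 52.07%.

Unemployment rate ≈ 7.56%; labor force participation rate ≈ 52.07%.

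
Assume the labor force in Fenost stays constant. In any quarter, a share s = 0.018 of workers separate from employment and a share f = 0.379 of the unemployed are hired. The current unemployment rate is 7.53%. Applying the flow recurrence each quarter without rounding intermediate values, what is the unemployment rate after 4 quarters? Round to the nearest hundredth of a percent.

Unemployment rate after four quarters ≈ 4.93%.

With a fixed labor force, u_{t+1} = u_t + s·(1−u_t) − f·u_t = u_t·(1−s−f) + s.
Here 1−s−f = 0.603 and s = 0.018.
u_1 = 0.075300 × 0.603 + 0.018 = 0.063406.
u_2 = 0.063406 × 0.603 + 0.018 = 0.056234.
u_3 = 0.056234 × 0.603 + 0.018 = 0.051909.
u_4 = 0.051909 × 0.603 + 0.018 = 0.049301.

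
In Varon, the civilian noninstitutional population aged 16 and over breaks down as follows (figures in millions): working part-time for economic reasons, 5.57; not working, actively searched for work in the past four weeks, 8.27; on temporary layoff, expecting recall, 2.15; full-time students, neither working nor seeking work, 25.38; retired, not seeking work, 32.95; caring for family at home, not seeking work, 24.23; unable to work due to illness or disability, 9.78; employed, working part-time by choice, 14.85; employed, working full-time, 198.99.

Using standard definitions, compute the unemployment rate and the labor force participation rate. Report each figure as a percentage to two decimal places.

Employed = 5.57 + 14.85 + 198.99 = 219.41 million (anyone who worked, including part-time for economic reasons, counts as employed).
Unemployed = 8.27 + 2.15 = 10.42 million (jobless and actively searching, or on temporary layoff).
Labor force = 219.41 + 10.42 = 229.83 million.
Not in labor force = 25.38 + 32.95 + 24.23 + 9.78 = 92.34 million (those not working and not actively searching are outside the labor force).
Civilian working-age population = 229.83 + 92.34 = 322.17 million.
Unemployment rate = 10.42 / 229.83 = 4.53%.
Labor force participation rate = 229.83 / 322.17 = 71.34%.

Unemployment rate ≈ 4.53%; labor force participation rate ≈ 71.34%.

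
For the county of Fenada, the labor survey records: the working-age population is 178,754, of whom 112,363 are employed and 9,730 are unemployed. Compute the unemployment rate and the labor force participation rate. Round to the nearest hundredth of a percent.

Unemployment rate ≈ 7.97%; labor force participation rate ≈ 68.30%.

Labor force = employed + unemployed = 112,363 + 9,730 = 122,093.
Unemployment rate = 9,730 / 122,093 = 7.97%.
Labor force participation rate = 122,093 / 178,754 = 68.30%.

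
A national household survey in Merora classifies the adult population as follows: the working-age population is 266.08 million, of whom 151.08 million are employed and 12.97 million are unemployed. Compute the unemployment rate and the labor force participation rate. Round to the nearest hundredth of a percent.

Unemployment rate ≈ 7.91%; labor force participation rate ≈ 61.65%.

Labor force = employed + unemployed = 151.08 + 12.97 = 164.05 million.
Unemployment rate = 12.97 / 164.05 = 7.91%.
Labor force participation rate = 164.05 / 266.08 = 61.65%.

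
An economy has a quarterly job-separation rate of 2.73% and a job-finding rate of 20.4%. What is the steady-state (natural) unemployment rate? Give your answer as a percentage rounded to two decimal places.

Steady-state unemployment rate ≈ 11.80%.

At steady state the flows balance: s·E = f·U, so U/(E+U) = s/(s+f).
u* = 2.73 / (2.73 + 20.4) = 2.73 / 23.13 = 11.80%.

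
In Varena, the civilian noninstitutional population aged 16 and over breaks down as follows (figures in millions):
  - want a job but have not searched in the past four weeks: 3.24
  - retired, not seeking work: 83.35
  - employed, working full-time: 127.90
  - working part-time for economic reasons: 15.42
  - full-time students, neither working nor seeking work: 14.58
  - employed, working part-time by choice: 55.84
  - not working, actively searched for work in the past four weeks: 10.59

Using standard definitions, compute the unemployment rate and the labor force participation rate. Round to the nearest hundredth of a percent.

Unemployment rate ≈ 5.05%; labor force participation rate ≈ 67.46%.

Employed = 127.90 + 15.42 + 55.84 = 199.16 million (anyone who worked, including part-time for economic reasons, counts as employed).
Unemployed = 10.59 million.
Labor force = 199.16 + 10.59 = 209.75 million.
Not in labor force = 3.24 + 83.35 + 14.58 = 101.17 million (those not working and not actively searching are outside the labor force — including those who want a job but have given up searching).
Civilian working-age population = 209.75 + 101.17 = 310.92 million.
Unemployment rate = 10.59 / 209.75 = 5.05%.
Labor force participation rate = 209.75 / 310.92 = 67.46%.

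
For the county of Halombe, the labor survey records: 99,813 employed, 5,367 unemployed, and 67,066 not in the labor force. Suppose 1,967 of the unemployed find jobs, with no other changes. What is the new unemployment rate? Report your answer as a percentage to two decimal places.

Initially, labor force = 99,813 + 5,367 = 105,180, so u = 5,367/105,180 = 5.10%.
After the change, unemployed falls and employed rises by 1,967; labor force unchanged → E = 101,780, U = 3,400, labor force = 105,180.
New unemployment rate = 3,400 / 105,180 = 3.23%.

New unemployment rate ≈ 3.23%.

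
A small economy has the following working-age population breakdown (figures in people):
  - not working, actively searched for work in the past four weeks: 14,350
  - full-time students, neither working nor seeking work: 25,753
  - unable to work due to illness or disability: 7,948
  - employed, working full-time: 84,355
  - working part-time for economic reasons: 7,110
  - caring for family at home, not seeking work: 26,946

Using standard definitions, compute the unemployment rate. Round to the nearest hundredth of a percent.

Unemployment rate ≈ 13.56%.

Employed = 84,355 + 7,110 = 91,465 (anyone who worked, including part-time for economic reasons, counts as employed).
Unemployed = 14,350.
Labor force = 91,465 + 14,350 = 105,815.
Unemployment rate = 14,350 / 105,815 = 13.56%.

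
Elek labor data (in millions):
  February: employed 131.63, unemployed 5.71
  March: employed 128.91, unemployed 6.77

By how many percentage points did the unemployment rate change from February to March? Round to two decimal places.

The unemployment rate changed by +0.83 percentage points.

February: labor force = 131.63 + 5.71 = 137.34; u = 5.71/137.34 = 4.16%.
March: labor force = 128.91 + 6.77 = 135.68; u = 6.77/135.68 = 4.99%.
Change = 4.99% − 4.16% = +0.83 pp.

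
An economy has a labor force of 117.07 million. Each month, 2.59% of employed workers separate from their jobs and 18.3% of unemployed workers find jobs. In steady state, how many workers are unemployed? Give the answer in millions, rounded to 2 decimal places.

About 14.51 million are unemployed in steady state.

Steady-state unemployment rate u* = s/(s+f) = 2.59/(2.59+18.3) = 0.123983.
Unemployed = u* × labor force = 0.123983 × 117.07 ≈ 14.51 million.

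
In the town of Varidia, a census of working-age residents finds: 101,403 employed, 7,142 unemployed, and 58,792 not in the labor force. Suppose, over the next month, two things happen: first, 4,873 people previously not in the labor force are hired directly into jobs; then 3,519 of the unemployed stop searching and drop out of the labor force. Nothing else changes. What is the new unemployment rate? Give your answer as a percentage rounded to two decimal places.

Initially, labor force = 101,403 + 7,142 = 108,545, so u = 7,142/108,545 = 6.58%.
After the first change, employed and labor force both rise by 4,873; unemployed unchanged → E = 106,276, U = 7,142, labor force = 113,418.
After the second change, unemployed and labor force both fall by 3,519 → E = 106,276, U = 3,623, labor force = 109,899.
New unemployment rate = 3,623 / 109,899 = 3.30%.

New unemployment rate ≈ 3.30%.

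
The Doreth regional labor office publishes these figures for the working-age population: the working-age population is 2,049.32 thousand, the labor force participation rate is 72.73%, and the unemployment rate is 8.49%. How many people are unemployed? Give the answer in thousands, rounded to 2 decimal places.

Labor force = 0.7273 × 2,049.32 = 1,490.47 thousand.
Unemployed = 0.0849 × 1,490.47 ≈ 126.54 thousand.

About 126.54 thousand are unemployed.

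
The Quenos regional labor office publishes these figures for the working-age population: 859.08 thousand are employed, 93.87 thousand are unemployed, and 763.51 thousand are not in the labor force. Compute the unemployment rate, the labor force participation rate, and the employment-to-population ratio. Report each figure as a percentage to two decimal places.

Labor force = employed + unemployed = 859.08 + 93.87 = 952.95 thousand.
Working-age population = 952.95 + 763.51 = 1,716.46 thousand.
Unemployment rate = 93.87 / 952.95 = 9.85%.
Labor force participation rate = 952.95 / 1,716.46 = 55.52%.
Employment-population ratio = 859.08 / 1,716.46 = 50.05%.

Unemployment rate ≈ 9.85%; labor force participation rate ≈ 55.52%; employment-population ratio ≈ 50.05%.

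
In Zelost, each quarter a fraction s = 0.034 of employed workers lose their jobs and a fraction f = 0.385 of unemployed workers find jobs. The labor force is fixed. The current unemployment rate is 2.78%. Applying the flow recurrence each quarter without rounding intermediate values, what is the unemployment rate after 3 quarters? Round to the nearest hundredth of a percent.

Unemployment rate after three quarters ≈ 7.07%.

With a fixed labor force, u_{t+1} = u_t + s·(1−u_t) − f·u_t = u_t·(1−s−f) + s.
Here 1−s−f = 0.581 and s = 0.034.
u_1 = 0.027800 × 0.581 + 0.034 = 0.050152.
u_2 = 0.050152 × 0.581 + 0.034 = 0.063138.
u_3 = 0.063138 × 0.581 + 0.034 = 0.070683.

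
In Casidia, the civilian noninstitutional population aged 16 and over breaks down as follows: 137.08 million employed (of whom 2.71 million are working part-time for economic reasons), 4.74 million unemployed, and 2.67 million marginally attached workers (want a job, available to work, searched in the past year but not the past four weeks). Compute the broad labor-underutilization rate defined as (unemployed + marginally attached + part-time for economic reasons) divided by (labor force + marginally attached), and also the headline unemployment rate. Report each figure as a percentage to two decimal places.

Broad underutilization rate ≈ 7.00%; headline unemployment rate ≈ 3.34%.

Labor force = 137.08 + 4.74 = 141.82 million.
Numerator = 4.74 + 2.67 + 2.71 = 10.12 million.
Denominator = 141.82 + 2.67 = 144.49 million.
Broad rate = 10.12 / 144.49 = 7.00%.
Headline unemployment rate = 4.74 / 141.82 = 3.34%.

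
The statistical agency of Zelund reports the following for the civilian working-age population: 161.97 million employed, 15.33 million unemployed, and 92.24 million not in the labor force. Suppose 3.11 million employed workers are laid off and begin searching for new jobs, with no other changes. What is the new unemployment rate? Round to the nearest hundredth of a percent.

Initially, labor force = 161.97 + 15.33 = 177.30 million, so u = 15.33/177.30 = 8.65%.
After the change, employed falls and unemployed rises by 3.11; labor force unchanged → E = 158.86, U = 18.44, labor force = 177.30 million.
New unemployment rate = 18.44 / 177.30 = 10.40%.

New unemployment rate ≈ 10.40%.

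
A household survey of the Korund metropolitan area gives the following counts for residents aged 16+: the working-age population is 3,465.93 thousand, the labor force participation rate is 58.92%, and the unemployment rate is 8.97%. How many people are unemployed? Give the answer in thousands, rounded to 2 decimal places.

Labor force = 0.5892 × 3,465.93 = 2,042.13 thousand.
Unemployed = 0.0897 × 2,042.13 ≈ 183.18 thousand.

About 183.18 thousand are unemployed.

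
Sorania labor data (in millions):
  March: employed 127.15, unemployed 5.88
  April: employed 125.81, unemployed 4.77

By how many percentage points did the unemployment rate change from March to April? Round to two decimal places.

The unemployment rate changed by −0.77 percentage points.

March: labor force = 127.15 + 5.88 = 133.03; u = 5.88/133.03 = 4.42%.
April: labor force = 125.81 + 4.77 = 130.58; u = 4.77/130.58 = 3.65%.
Change = 3.65% − 4.42% = −0.77 pp.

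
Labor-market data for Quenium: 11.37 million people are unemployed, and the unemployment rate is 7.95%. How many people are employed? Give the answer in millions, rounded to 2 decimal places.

About 131.65 million are employed.

Labor force = U / u = 11.37 / 0.0795 ≈ 143.02 million.
Employed = labor force − unemployed = 143.02 − 11.37 = 131.65 million.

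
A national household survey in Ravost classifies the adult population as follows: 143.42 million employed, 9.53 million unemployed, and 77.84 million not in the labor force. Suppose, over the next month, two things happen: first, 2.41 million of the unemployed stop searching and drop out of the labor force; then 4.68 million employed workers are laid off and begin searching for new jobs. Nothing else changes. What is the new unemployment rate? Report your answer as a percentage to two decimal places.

New unemployment rate ≈ 7.84%.

Initially, labor force = 143.42 + 9.53 = 152.95 million, so u = 9.53/152.95 = 6.23%.
After the first change, unemployed and labor force both fall by 2.41 → E = 143.42, U = 7.12, labor force = 150.54 million.
After the second change, employed falls and unemployed rises by 4.68; labor force unchanged → E = 138.74, U = 11.80, labor force = 150.54 million.
New unemployment rate = 11.80 / 150.54 = 7.84%.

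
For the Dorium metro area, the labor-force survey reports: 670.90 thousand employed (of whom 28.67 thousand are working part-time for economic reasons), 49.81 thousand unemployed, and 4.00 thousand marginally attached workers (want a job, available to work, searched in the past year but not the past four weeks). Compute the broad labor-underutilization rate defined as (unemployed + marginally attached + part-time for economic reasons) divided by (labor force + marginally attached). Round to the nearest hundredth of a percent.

Labor force = 670.90 + 49.81 = 720.71 thousand.
Numerator = 49.81 + 4.00 + 28.67 = 82.48 thousand.
Denominator = 720.71 + 4.00 = 724.71 thousand.
Broad rate = 82.48 / 724.71 = 11.38%.

Broad underutilization rate ≈ 11.38%.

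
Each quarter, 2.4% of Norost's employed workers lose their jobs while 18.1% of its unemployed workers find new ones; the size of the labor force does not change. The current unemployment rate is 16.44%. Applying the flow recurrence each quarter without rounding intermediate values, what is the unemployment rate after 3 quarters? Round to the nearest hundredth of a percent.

Unemployment rate after three quarters ≈ 14.09%.

With a fixed labor force, u_{t+1} = u_t + s·(1−u_t) − f·u_t = u_t·(1−s−f) + s.
Here 1−s−f = 0.795 and s = 0.024.
u_1 = 0.164400 × 0.795 + 0.024 = 0.154698.
u_2 = 0.154698 × 0.795 + 0.024 = 0.146985.
u_3 = 0.146985 × 0.795 + 0.024 = 0.140853.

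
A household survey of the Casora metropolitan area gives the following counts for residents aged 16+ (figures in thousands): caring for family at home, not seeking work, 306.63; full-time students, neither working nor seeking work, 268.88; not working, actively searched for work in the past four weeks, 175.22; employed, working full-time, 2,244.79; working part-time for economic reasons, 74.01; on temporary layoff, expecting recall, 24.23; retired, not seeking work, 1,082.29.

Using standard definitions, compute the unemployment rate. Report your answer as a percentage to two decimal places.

Employed = 2,244.79 + 74.01 = 2,318.80 thousand (anyone who worked, including part-time for economic reasons, counts as employed).
Unemployed = 175.22 + 24.23 = 199.45 thousand (jobless and actively searching, or on temporary layoff).
Labor force = 2,318.80 + 199.45 = 2,518.25 thousand.
Unemployment rate = 199.45 / 2,518.25 = 7.92%.

Unemployment rate ≈ 7.92%.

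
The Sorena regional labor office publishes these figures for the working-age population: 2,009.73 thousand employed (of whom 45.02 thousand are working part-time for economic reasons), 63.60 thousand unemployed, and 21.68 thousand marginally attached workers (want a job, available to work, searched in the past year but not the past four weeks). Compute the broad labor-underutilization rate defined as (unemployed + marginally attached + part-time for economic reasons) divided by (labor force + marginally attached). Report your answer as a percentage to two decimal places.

Broad underutilization rate ≈ 6.22%.

Labor force = 2,009.73 + 63.60 = 2,073.33 thousand.
Numerator = 63.60 + 21.68 + 45.02 = 130.30 thousand.
Denominator = 2,073.33 + 21.68 = 2,095.01 thousand.
Broad rate = 130.30 / 2,095.01 = 6.22%.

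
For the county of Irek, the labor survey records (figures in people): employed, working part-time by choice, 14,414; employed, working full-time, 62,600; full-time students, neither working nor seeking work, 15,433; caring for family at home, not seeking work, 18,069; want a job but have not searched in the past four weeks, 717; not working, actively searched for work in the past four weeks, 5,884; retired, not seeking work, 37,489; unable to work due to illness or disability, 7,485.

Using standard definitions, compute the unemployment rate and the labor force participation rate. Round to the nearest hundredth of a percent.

Unemployment rate ≈ 7.10%; labor force participation rate ≈ 51.14%.

Employed = 14,414 + 62,600 = 77,014.
Unemployed = 5,884.
Labor force = 77,014 + 5,884 = 82,898.
Not in labor force = 15,433 + 18,069 + 717 + 37,489 + 7,485 = 79,193 (those not working and not actively searching are outside the labor force — including those who want a job but have given up searching).
Civilian working-age population = 82,898 + 79,193 = 162,091.
Unemployment rate = 5,884 / 82,898 = 7.10%.
Labor force participation rate = 82,898 / 162,091 = 51.14%.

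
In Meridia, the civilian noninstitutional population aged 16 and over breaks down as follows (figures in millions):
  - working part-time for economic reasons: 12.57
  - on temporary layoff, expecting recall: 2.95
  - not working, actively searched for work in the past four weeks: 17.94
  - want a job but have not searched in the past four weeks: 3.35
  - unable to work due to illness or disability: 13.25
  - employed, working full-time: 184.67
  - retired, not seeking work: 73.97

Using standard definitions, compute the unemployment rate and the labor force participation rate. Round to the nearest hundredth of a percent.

Unemployment rate ≈ 9.58%; labor force participation rate ≈ 70.66%.

Employed = 12.57 + 184.67 = 197.24 million (anyone who worked, including part-time for economic reasons, counts as employed).
Unemployed = 2.95 + 17.94 = 20.89 million (jobless and actively searching, or on temporary layoff).
Labor force = 197.24 + 20.89 = 218.13 million.
Not in labor force = 3.35 + 13.25 + 73.97 = 90.57 million (those not working and not actively searching are outside the labor force — including those who want a job but have given up searching).
Civilian working-age population = 218.13 + 90.57 = 308.70 million.
Unemployment rate = 20.89 / 218.13 = 9.58%.
Labor force participation rate = 218.13 / 308.70 = 70.66%.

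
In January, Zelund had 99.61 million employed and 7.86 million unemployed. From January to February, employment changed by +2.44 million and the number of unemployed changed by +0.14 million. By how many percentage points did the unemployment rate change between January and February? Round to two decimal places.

January: labor force = 99.61 + 7.86 = 107.47; u = 7.86/107.47 = 7.31%.
February: labor force = 102.05 + 8.00 = 110.05; u = 8.00/110.05 = 7.27%.
Change = 7.27% − 7.31% = −0.04 pp.

The unemployment rate changed by −0.04 percentage points.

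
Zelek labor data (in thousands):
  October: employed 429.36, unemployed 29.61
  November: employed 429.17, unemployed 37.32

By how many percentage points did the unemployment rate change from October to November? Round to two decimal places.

October: labor force = 429.36 + 29.61 = 458.97; u = 29.61/458.97 = 6.45%.
November: labor force = 429.17 + 37.32 = 466.49; u = 37.32/466.49 = 8.00%.
Change = 8.00% − 6.45% = +1.55 pp.

The unemployment rate changed by +1.55 percentage points.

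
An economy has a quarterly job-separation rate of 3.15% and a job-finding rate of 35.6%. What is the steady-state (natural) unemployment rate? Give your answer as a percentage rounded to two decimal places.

At steady state the flows balance: s·E = f·U, so U/(E+U) = s/(s+f).
u* = 3.15 / (3.15 + 35.6) = 3.15 / 38.75 = 8.13%.

Steady-state unemployment rate ≈ 8.13%.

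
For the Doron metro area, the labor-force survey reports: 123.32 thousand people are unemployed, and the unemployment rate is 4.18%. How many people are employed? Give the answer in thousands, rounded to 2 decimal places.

About 2,826.92 thousand are employed.

Labor force = U / u = 123.32 / 0.0418 ≈ 2,950.24 thousand.
Employed = labor force − unemployed = 2,950.24 − 123.32 = 2,826.92 thousand.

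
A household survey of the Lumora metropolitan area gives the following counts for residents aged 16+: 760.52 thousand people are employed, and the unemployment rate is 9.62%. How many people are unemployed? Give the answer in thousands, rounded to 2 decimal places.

Let U be the number unemployed. The labor force is E + U, and U/(E+U) = 0.0962.
So U = 0.0962 × 760.52 / (1 − 0.0962) = 73.1620 / 0.9038 ≈ 80.95 thousand.

About 80.95 thousand are unemployed.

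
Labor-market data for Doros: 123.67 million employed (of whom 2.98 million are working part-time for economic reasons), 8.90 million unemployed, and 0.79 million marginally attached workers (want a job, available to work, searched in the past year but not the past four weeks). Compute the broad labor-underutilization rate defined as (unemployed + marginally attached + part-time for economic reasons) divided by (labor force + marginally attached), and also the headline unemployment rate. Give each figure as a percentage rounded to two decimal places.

Broad underutilization rate ≈ 9.50%; headline unemployment rate ≈ 6.71%.

Labor force = 123.67 + 8.90 = 132.57 million.
Numerator = 8.90 + 0.79 + 2.98 = 12.67 million.
Denominator = 132.57 + 0.79 = 133.36 million.
Broad rate = 12.67 / 133.36 = 9.50%.
Headline unemployment rate = 8.90 / 132.57 = 6.71%.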